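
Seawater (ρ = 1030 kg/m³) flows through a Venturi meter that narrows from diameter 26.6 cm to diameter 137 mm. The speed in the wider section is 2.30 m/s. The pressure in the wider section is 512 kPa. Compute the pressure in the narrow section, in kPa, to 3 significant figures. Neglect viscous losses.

By continuity, v₂ = v₁·A₁/A₂ = 2.30·(556/147) = 8.67 m/s.
With no height change, Bernoulli's equation is P₁ + ½ρv₁² = P₂ + ½ρv₂².
P₂ = P₁ − ½ρ(v₂² − v₁²) = 512000 − ½·1030·(8.67² − 2.30²) = 512000 − 36000 = 476000 Pa.

P₂ ≈ 476 kPa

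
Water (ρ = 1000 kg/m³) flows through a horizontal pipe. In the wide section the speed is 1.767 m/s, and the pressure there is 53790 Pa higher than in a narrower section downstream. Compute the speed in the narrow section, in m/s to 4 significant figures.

10.52 m/s

With h₁ = h₂, rearranging Bernoulli gives v₂ = √(v₁² + 2ΔP/ρ).
v₂ = √(1.767² + 2·53790/1000) = √(3.122 + 107.6) = 10.52 m/s.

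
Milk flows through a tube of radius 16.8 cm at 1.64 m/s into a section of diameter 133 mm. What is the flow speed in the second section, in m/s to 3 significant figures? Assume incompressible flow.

10.5 m/s

Continuity gives A₁v₁ = A₂v₂, so v₂ = (887 cm²)/(139 cm²) × 1.64 m/s = 10.5 m/s.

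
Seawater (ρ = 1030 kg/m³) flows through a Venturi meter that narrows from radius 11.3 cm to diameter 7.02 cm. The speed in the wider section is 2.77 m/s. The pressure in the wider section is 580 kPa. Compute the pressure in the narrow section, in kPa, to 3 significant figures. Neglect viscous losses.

Continuity gives A₁v₁ = A₂v₂, so v₂ = (401 cm²)/(38.7 cm²) × 2.77 m/s = 28.7 m/s.
With no height change, Bernoulli's equation is P₁ + ½ρv₁² = P₂ + ½ρv₂².
P₂ = P₁ − ½ρ(v₂² − v₁²) = 580000 − ½·1030·(28.7² − 2.77²) = 580000 − 421000 = 159000 Pa.

P₂ ≈ 159 kPa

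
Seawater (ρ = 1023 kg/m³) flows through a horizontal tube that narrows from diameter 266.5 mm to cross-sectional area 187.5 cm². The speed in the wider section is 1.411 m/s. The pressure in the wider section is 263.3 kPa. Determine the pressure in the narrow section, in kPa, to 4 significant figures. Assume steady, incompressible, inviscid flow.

P₂ ≈ 255.3 kPa

By continuity, v₂ = v₁·A₁/A₂ = 1.411·(557.8/187.5) = 4.198 m/s.
Along the horizontal streamline, P + ½ρv² is constant.
P₂ = P₁ − ½ρ(v₂² − v₁²) = 263300 − ½·1023·(4.198² − 1.411²) = 263300 − 7995 = 255300 Pa.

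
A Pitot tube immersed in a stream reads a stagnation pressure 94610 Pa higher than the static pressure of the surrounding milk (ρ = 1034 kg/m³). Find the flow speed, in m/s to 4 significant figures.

Bernoulli between the free stream and the stagnation point: ½ρv² = P_stag − P_static.
v = √(2ΔP/ρ) = √(2·94610/1034) = 13.53 m/s.

13.53 m/s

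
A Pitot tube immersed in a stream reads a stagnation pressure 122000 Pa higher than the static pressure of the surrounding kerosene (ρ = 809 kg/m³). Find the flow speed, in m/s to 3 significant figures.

The dynamic pressure equals the rise in static pressure at the stagnation point: ΔP = ½ρv².
v = √(2ΔP/ρ) = √(2·122000/809) = 17.4 m/s.

v = 17.4 m/s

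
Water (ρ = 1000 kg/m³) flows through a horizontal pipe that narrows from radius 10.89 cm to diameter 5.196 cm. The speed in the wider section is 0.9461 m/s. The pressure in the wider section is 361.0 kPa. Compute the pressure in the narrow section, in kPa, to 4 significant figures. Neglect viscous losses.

P₂ = 223.3 kPa

The volume flow rate is constant, so v₂ = (A₁/A₂)v₁ = (372.6/21.20)·0.9461 = 16.62 m/s.
With no height change, Bernoulli's equation is P₁ + ½ρv₁² = P₂ + ½ρv₂².
P₂ = P₁ − ½ρ(v₂² − v₁²) = 361000 − ½·1000·(16.62² − 0.9461²) = 361000 − 137700 = 223300 Pa.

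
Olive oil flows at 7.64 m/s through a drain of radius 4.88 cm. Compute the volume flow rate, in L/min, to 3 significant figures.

3430 L/min

Q = A·v = 0.00748 m² × 7.64 m/s = 0.0572 m³/s.
Converting: 0.0572 m³/s × 60000 = 3430 L/min.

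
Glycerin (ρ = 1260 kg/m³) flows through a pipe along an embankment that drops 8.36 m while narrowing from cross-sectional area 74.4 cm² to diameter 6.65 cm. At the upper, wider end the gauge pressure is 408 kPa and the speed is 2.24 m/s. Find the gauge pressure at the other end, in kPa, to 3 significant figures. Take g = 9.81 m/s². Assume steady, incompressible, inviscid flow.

Mass conservation (A₁v₁ = A₂v₂) gives v₂ = 2.24 × 74.4/34.7 = 4.80 m/s.
Applying Bernoulli between the two ends and solving for P₂: P₂ = P₁ + ½ρ(v₁² − v₂²) − ρgΔh.
P₂ = 408000 + ½·1260·(2.24² − 4.80²) − 1260·9.81·(−8.36) = 408000 + (-11300) − (-103000) = 500000 Pa.

P₂ ≈ 500 kPa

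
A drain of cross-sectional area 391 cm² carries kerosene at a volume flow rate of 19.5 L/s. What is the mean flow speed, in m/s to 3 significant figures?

v = 0.499 m/s

Q = 19.5 L/s = 0.0195 m³/s.
v = Q/A = 0.0195 / 0.0391 = 0.499 m/s.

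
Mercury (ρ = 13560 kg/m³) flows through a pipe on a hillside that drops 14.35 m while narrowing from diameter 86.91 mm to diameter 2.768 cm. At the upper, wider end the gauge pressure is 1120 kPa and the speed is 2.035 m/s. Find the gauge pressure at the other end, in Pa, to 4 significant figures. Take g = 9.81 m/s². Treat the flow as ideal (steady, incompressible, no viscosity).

Mass conservation (A₁v₁ = A₂v₂) gives v₂ = 2.035 × 59.32/6.018 = 20.06 m/s.
Energy conservation along the streamline gives P₂ = P₁ − ½ρ(v₂² − v₁²) − ρg(h₂ − h₁).
P₂ = 1120000 + ½·13560·(2.035² − 20.06²) − 13560·9.81·(−14.35) = 1120000 + (-2701000) − (-1909000) = 328200 Pa.

P₂ ≈ 328200 Pa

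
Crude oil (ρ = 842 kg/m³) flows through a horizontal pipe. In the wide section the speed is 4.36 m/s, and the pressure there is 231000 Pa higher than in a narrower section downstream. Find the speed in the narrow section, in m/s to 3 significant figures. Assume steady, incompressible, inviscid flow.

Horizontal Bernoulli: P₁ + ½ρv₁² = P₂ + ½ρv₂², so v₂² = v₁² + 2(P₁ − P₂)/ρ.
v₂ = √(4.36² + 2·231000/842) = √(19.0 + 549) = 23.8 m/s.

v₂ = 23.8 m/s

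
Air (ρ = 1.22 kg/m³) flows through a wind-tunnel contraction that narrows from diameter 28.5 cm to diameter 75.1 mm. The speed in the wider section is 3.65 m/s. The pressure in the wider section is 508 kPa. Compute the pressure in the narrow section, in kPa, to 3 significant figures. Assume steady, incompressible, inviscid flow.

P₂ ≈ 506 kPa

Continuity gives A₁v₁ = A₂v₂, so v₂ = (638 cm²)/(44.3 cm²) × 3.65 m/s = 52.6 m/s.
Along the horizontal streamline, P + ½ρv² is constant.
P₂ = P₁ − ½ρ(v₂² − v₁²) = 508000 − ½·1.22·(52.6² − 3.65²) = 508000 − 1680 = 506000 Pa.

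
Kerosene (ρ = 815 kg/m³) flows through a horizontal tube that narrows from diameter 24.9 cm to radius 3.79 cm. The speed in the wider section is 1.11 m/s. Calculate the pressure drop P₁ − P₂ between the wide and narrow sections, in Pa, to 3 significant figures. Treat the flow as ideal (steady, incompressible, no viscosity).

ΔP ≈ 58000 Pa

The volume flow rate is constant, so v₂ = (A₁/A₂)v₁ = (487/45.1)·1.11 = 12.0 m/s.
Along the horizontal streamline, P + ½ρv² is constant.
P₁ − P₂ = ½·815·(12.0² − 1.11²) = ½·815·142 = 58000 Pa.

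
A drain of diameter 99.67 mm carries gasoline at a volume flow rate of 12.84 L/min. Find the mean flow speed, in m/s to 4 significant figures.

Q = 12.84 L/min = 0.0002140 m³/s.
v = Q/A = 0.0002140 / 0.007802 = 0.02743 m/s.

0.02743 m/s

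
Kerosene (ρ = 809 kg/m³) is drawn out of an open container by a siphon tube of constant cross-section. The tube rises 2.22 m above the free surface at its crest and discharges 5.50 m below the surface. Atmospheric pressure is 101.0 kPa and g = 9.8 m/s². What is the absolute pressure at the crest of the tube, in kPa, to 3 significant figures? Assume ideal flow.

P_top = 39.8 kPa

Bernoulli surface→outlet gives ½v² = g·h_out, so v = √(2·9.8·5.50) = 10.4 m/s.
Continuity keeps v the same throughout the tube; from surface to crest, P_atm + 0 = P_top + ½ρv² + ρg·h_top.
P_top = 101000 − ½·809·10.4² − 809·9.8·2.22 = 39800 Pa.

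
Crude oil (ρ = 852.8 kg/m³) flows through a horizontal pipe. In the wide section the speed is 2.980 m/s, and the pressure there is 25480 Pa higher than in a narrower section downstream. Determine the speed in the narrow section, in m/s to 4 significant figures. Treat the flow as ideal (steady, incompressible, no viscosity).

Horizontal Bernoulli: P₁ + ½ρv₁² = P₂ + ½ρv₂², so v₂² = v₁² + 2(P₁ − P₂)/ρ.
v₂ = √(2.980² + 2·25480/852.8) = √(8.880 + 59.76) = 8.285 m/s.

v₂ ≈ 8.285 m/s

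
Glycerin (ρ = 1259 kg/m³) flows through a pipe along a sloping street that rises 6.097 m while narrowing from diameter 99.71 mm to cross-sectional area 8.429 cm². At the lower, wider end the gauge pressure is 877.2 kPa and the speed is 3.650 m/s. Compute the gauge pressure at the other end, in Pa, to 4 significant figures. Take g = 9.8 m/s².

P₂ ≈ 90640 Pa

The volume flow rate is constant, so v₂ = (A₁/A₂)v₁ = (78.08/8.429)·3.650 = 33.81 m/s.
Energy conservation along the streamline gives P₂ = P₁ − ½ρ(v₂² − v₁²) − ρg(h₂ − h₁).
P₂ = 877200 + ½·1259·(3.650² − 33.81²) − 1259·9.8·(+6.097) = 877200 + (-711300) − (75230) = 90640 Pa.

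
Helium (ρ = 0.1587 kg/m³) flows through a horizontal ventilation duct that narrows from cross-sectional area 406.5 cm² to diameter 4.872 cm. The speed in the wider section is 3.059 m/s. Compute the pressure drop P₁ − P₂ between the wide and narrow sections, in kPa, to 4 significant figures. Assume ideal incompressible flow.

ΔP ≈ 0.3523 kPa

Continuity gives A₁v₁ = A₂v₂, so v₂ = (406.5 cm²)/(18.64 cm²) × 3.059 m/s = 66.70 m/s.
The pipe is horizontal, so Bernoulli reduces to P₁ + ½ρv₁² = P₂ + ½ρv₂².
P₁ − P₂ = ½·0.1587·(66.70² − 3.059²) = ½·0.1587·4440 = 352.3 Pa.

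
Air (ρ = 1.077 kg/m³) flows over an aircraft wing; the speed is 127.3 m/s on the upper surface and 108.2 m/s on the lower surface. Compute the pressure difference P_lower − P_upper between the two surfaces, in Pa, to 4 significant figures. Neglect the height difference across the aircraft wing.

ΔP ≈ 2422 Pa

With negligible Δh, P + ½ρv² is constant, so P_low − P_up = ½ρ(v_up² − v_low²).
ΔP = ½·1.077·(127.3² − 108.2²) = 2422 Pa.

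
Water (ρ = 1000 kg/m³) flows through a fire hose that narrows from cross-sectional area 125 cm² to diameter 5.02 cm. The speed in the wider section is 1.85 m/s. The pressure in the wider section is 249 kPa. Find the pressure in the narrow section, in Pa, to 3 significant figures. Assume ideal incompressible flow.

P₂ ≈ 182000 Pa

Continuity gives A₁v₁ = A₂v₂, so v₂ = (125 cm²)/(19.8 cm²) × 1.85 m/s = 11.7 m/s.
Bernoulli (h₁ = h₂): P₁ − P₂ = ½ρ(v₂² − v₁²).
P₂ = P₁ − ½ρ(v₂² − v₁²) = 249000 − ½·1000·(11.7² − 1.85²) = 249000 − 66500 = 182000 Pa.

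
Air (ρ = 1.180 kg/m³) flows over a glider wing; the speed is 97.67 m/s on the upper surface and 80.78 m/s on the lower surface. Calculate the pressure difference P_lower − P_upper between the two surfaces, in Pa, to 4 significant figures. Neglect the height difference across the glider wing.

ΔP ≈ 1778 Pa

With negligible Δh, P + ½ρv² is constant, so P_low − P_up = ½ρ(v_up² − v_low²).
ΔP = ½·1.180·(97.67² − 80.78²) = 1778 Pa.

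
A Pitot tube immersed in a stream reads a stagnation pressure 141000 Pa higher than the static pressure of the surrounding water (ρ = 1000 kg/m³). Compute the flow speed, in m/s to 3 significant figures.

Bernoulli between the free stream and the stagnation point: ½ρv² = P_stag − P_static.
v = √(2ΔP/ρ) = √(2·141000/1000) = 16.8 m/s.

v ≈ 16.8 m/s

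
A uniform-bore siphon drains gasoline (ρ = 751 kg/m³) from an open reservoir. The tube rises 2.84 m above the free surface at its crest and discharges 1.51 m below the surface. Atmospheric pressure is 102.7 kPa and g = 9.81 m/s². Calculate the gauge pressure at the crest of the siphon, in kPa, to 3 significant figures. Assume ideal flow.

P_gauge ≈ -32.0 kPa

From the surface to the outlet (both open to atmosphere, surface at rest): v = √(2g·h_out) = √(2·9.81·1.51) = 5.44 m/s.
The bore is uniform, so the speed at the crest is the same v. Bernoulli surface→crest: P_atm = P_top + ½ρv² + ρg·h_top.
P_top = 102700 − ½·751·5.44² − 751·9.81·2.84 = 70700 Pa. So P_gauge = P_top − P_atm = -32000 Pa.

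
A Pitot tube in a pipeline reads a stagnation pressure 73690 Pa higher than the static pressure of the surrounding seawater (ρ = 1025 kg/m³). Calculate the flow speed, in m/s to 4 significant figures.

The dynamic pressure equals the rise in static pressure at the stagnation point: ΔP = ½ρv².
v = √(2ΔP/ρ) = √(2·73690/1025) = 11.99 m/s.

v ≈ 11.99 m/s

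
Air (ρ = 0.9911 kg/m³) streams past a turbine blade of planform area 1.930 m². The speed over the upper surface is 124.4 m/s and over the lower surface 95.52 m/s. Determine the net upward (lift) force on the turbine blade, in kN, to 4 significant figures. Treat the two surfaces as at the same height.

The faster flow above has the lower pressure; Bernoulli (same height) gives ΔP = ½ρ(v_up² − v_low²).
ΔP = ½·0.9911·(124.4² − 95.52²) = 3147 Pa.
Lift = ΔP · A = 3147 × 1.930 = 6074 N.

6.074 kN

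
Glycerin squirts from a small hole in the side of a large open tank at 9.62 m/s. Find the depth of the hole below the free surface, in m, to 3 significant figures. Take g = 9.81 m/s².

h ≈ 4.72 m

Torricelli: v = √(2gh), so h = v²/(2g).
h = 9.62²/(2·9.81) = 92.5/19.62 = 4.72 m.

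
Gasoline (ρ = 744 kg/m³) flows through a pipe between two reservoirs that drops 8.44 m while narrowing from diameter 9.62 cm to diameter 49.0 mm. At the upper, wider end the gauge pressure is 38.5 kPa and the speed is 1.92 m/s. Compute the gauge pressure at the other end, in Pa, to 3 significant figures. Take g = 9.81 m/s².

P₂ = 81100 Pa

The volume flow rate is constant, so v₂ = (A₁/A₂)v₁ = (72.7/18.9)·1.92 = 7.40 m/s.
Energy conservation along the streamline gives P₂ = P₁ − ½ρ(v₂² − v₁²) − ρg(h₂ − h₁).
P₂ = 38500 + ½·744·(1.92² − 7.40²) − 744·9.81·(−8.44) = 38500 + (-19000) − (-61600) = 81100 Pa.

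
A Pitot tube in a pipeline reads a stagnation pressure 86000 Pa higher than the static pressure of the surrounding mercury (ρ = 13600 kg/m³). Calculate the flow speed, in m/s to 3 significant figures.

The dynamic pressure equals the rise in static pressure at the stagnation point: ΔP = ½ρv².
v = √(2ΔP/ρ) = √(2·86000/13600) = 3.56 m/s.

v ≈ 3.56 m/s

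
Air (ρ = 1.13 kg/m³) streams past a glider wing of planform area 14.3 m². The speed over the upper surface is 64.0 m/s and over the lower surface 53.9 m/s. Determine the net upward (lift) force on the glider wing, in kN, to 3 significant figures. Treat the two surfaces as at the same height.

The faster flow above has the lower pressure; Bernoulli (same height) gives ΔP = ½ρ(v_up² − v_low²).
ΔP = ½·1.13·(64.0² − 53.9²) = 673 Pa.
Lift = ΔP · A = 673 × 14.3 = 9620 N.

9.62 kN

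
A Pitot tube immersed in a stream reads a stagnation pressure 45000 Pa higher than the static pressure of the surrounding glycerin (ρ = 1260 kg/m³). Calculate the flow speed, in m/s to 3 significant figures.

v ≈ 8.45 m/s

Bernoulli between the free stream and the stagnation point: ½ρv² = P_stag − P_static.
v = √(2ΔP/ρ) = √(2·45000/1260) = 8.45 m/s.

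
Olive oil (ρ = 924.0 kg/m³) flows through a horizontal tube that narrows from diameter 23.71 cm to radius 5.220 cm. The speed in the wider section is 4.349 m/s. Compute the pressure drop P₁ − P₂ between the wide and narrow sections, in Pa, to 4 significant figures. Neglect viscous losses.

Mass conservation (A₁v₁ = A₂v₂) gives v₂ = 4.349 × 441.5/85.60 = 22.43 m/s.
Along the horizontal streamline, P + ½ρv² is constant.
P₁ − P₂ = ½·924.0·(22.43² − 4.349²) = ½·924.0·484.2 = 223700 Pa.

ΔP ≈ 223700 Pa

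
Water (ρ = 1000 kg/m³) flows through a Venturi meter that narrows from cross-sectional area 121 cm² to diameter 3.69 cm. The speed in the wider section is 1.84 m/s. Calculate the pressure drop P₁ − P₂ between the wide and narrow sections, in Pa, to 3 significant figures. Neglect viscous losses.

ΔP = 215000 Pa

The volume flow rate is constant, so v₂ = (A₁/A₂)v₁ = (121/10.7)·1.84 = 20.8 m/s.
With no height change, Bernoulli's equation is P₁ + ½ρv₁² = P₂ + ½ρv₂².
P₁ − P₂ = ½·1000·(20.8² − 1.84²) = ½·1000·430 = 215000 Pa.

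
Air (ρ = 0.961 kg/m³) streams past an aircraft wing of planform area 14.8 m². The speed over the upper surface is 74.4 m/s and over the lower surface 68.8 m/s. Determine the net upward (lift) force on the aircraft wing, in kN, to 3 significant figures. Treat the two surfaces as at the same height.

The faster flow above has the lower pressure; Bernoulli (same height) gives ΔP = ½ρ(v_up² − v_low²).
ΔP = ½·0.961·(74.4² − 68.8²) = 385 Pa.
Lift = ΔP · A = 385 × 14.8 = 5700 N.

F ≈ 5.70 kN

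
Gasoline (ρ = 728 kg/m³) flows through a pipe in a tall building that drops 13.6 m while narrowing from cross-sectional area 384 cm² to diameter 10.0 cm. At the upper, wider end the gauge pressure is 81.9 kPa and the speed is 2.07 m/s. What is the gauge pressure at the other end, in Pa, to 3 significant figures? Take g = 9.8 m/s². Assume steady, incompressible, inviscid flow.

Continuity gives A₁v₁ = A₂v₂, so v₂ = (384 cm²)/(78.5 cm²) × 2.07 m/s = 10.1 m/s.
Bernoulli: P₁ + ½ρv₁² + ρg h₁ = P₂ + ½ρv₂² + ρg h₂, so P₂ = P₁ + ½ρ(v₁² − v₂²) − ρg(h₂ − h₁).
P₂ = 81900 + ½·728·(2.07² − 10.1²) − 728·9.8·(−13.6) = 81900 + (-35700) − (-97000) = 143000 Pa.

143000 Pa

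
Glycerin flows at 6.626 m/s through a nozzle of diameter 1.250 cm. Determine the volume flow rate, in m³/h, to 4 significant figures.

Q = A·v = 0.0001227 m² × 6.626 m/s = 0.0008131 m³/s.
Converting: 0.0008131 m³/s × 3600 = 2.927 m³/h.

2.927 m³/h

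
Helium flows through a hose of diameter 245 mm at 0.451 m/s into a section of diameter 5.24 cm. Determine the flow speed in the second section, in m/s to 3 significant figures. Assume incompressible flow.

v₂ = 9.86 m/s

The volume flow rate is constant, so v₂ = (A₁/A₂)v₁ = (471/21.6)·0.451 = 9.86 m/s.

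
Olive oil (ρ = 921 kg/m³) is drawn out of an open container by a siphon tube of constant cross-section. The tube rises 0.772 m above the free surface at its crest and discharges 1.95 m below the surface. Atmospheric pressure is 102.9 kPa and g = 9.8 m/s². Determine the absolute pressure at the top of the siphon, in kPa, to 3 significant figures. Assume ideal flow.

P_top = 78.3 kPa

From the surface to the outlet (both open to atmosphere, surface at rest): v = √(2g·h_out) = √(2·9.8·1.95) = 6.18 m/s.
With constant cross-section the crest speed equals v; applying Bernoulli from the surface up to the crest, P_top = P_atm − ½ρv² − ρg·h_top.
P_top = 102900 − ½·921·6.18² − 921·9.8·0.772 = 78300 Pa.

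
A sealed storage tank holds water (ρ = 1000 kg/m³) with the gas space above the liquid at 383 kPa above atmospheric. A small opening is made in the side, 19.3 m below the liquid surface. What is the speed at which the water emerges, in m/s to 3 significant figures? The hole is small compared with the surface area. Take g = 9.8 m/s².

Take point 1 at the surface (v₁ ≈ 0) and point 2 at the hole (at atmospheric pressure). Bernoulli: P₁ + ρg h = P_atm + ½ρv₂².
With P₁ − P_atm = 383000 Pa, v₂ = √(2gh + 2ΔP/ρ) = √(2·9.8·19.3 + 2·383000/1000) = 33.8 m/s.

33.8 m/s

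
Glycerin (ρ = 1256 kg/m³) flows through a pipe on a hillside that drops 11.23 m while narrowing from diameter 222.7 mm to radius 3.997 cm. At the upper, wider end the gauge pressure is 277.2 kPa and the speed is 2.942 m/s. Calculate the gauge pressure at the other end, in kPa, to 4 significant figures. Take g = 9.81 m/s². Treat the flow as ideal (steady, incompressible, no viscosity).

Mass conservation (A₁v₁ = A₂v₂) gives v₂ = 2.942 × 389.5/50.19 = 22.83 m/s.
Applying Bernoulli between the two ends and solving for P₂: P₂ = P₁ + ½ρ(v₁² − v₂²) − ρgΔh.
P₂ = 277200 + ½·1256·(2.942² − 22.83²) − 1256·9.81·(−11.23) = 277200 + (-322000) − (-138400) = 93610 Pa.

P₂ ≈ 93.61 kPa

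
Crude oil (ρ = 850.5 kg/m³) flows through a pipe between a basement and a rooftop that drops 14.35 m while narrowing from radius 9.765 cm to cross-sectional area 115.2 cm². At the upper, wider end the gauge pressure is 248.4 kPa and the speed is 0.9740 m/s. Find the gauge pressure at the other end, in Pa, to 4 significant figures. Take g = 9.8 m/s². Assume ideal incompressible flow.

365700 Pa

Continuity gives A₁v₁ = A₂v₂, so v₂ = (299.6 cm²)/(115.2 cm²) × 0.9740 m/s = 2.533 m/s.
Applying Bernoulli between the two ends and solving for P₂: P₂ = P₁ + ½ρ(v₁² − v₂²) − ρgΔh.
P₂ = 248400 + ½·850.5·(0.9740² − 2.533²) − 850.5·9.8·(−14.35) = 248400 + (-2325) − (-119600) = 365700 Pa.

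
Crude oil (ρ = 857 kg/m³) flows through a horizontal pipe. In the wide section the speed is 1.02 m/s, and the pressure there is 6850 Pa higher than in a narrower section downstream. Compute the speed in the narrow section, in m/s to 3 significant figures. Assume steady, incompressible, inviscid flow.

v₂ ≈ 4.13 m/s

With h₁ = h₂, rearranging Bernoulli gives v₂ = √(v₁² + 2ΔP/ρ).
v₂ = √(1.02² + 2·6850/857) = √(1.04 + 16.0) = 4.13 m/s.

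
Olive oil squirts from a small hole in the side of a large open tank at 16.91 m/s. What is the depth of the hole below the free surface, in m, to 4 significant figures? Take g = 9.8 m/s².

h ≈ 14.59 m

For a small hole in a large open tank, ½v² = gh, giving h = v²/(2g).
h = 16.91²/(2·9.8) = 285.9/19.60 = 14.59 m.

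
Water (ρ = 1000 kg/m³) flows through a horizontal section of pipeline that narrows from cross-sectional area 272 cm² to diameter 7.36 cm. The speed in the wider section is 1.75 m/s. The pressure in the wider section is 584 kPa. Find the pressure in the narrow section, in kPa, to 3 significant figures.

P₂ = 523 kPa

Mass conservation (A₁v₁ = A₂v₂) gives v₂ = 1.75 × 272/42.5 = 11.2 m/s.
The pipe is horizontal, so Bernoulli reduces to P₁ + ½ρv₁² = P₂ + ½ρv₂².
P₂ = P₁ − ½ρ(v₂² − v₁²) = 584000 − ½·1000·(11.2² − 1.75²) = 584000 − 61100 = 523000 Pa.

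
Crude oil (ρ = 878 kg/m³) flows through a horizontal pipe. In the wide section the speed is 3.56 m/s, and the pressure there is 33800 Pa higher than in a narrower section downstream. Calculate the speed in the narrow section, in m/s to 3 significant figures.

v₂ ≈ 9.47 m/s

With h₁ = h₂, rearranging Bernoulli gives v₂ = √(v₁² + 2ΔP/ρ).
v₂ = √(3.56² + 2·33800/878) = √(12.7 + 77.0) = 9.47 m/s.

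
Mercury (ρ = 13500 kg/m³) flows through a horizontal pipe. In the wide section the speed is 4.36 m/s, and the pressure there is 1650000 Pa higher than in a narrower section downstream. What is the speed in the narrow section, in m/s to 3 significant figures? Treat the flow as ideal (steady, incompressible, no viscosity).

16.2 m/s

Horizontal Bernoulli: P₁ + ½ρv₁² = P₂ + ½ρv₂², so v₂² = v₁² + 2(P₁ − P₂)/ρ.
v₂ = √(4.36² + 2·1650000/13500) = √(19.0 + 244) = 16.2 m/s.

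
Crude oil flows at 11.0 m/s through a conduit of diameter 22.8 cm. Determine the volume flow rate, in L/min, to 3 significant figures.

Q ≈ 26900 L/min

Q = A·v = 0.0408 m² × 11.0 m/s = 0.449 m³/s.
Converting: 0.449 m³/s × 60000 = 26900 L/min.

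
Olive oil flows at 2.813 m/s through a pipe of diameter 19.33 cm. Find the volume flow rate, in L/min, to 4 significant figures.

Q = A·v = 0.02935 m² × 2.813 m/s = 0.08255 m³/s.
Converting: 0.08255 m³/s × 60000 = 4953 L/min.

4953 L/min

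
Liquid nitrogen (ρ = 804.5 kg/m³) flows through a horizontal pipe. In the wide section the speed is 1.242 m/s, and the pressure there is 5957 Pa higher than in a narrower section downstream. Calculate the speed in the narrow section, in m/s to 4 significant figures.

v₂ ≈ 4.044 m/s

Horizontal Bernoulli: P₁ + ½ρv₁² = P₂ + ½ρv₂², so v₂² = v₁² + 2(P₁ − P₂)/ρ.
v₂ = √(1.242² + 2·5957/804.5) = √(1.543 + 14.81) = 4.044 m/s.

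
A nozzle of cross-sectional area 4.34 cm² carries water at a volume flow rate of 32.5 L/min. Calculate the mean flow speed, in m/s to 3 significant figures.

v = 1.25 m/s

Q = 32.5 L/min = 0.000542 m³/s.
v = Q/A = 0.000542 / 0.000434 = 1.25 m/s.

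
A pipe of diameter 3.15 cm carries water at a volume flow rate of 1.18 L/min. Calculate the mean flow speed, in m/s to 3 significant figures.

0.0252 m/s

Q = 1.18 L/min = 0.0000197 m³/s.
v = Q/A = 0.0000197 / 0.000779 = 0.0252 m/s.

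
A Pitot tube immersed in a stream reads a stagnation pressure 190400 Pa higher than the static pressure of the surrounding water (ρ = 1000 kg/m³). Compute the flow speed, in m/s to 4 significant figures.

v ≈ 19.51 m/s

The dynamic pressure equals the rise in static pressure at the stagnation point: ΔP = ½ρv².
v = √(2ΔP/ρ) = √(2·190400/1000) = 19.51 m/s.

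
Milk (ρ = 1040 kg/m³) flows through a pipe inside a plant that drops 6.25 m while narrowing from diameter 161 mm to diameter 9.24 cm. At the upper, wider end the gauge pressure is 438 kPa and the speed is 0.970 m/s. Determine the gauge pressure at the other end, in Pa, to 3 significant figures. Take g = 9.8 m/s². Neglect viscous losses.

P₂ = 498000 Pa

Continuity gives A₁v₁ = A₂v₂, so v₂ = (204 cm²)/(67.1 cm²) × 0.970 m/s = 2.94 m/s.
Energy conservation along the streamline gives P₂ = P₁ − ½ρ(v₂² − v₁²) − ρg(h₂ − h₁).
P₂ = 438000 + ½·1040·(0.970² − 2.94²) − 1040·9.8·(−6.25) = 438000 + (-4020) − (-63700) = 498000 Pa.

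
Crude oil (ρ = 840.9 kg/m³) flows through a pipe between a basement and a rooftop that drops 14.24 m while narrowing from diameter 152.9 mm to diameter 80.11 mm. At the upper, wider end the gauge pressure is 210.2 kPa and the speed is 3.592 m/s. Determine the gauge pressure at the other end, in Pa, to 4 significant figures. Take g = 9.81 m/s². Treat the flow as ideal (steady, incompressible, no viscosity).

261100 Pa

The volume flow rate is constant, so v₂ = (A₁/A₂)v₁ = (183.6/50.40)·3.592 = 13.09 m/s.
Bernoulli: P₁ + ½ρv₁² + ρg h₁ = P₂ + ½ρv₂² + ρg h₂, so P₂ = P₁ + ½ρ(v₁² − v₂²) − ρg(h₂ − h₁).
P₂ = 210200 + ½·840.9·(3.592² − 13.09²) − 840.9·9.81·(−14.24) = 210200 + (-66560) − (-117500) = 261100 Pa.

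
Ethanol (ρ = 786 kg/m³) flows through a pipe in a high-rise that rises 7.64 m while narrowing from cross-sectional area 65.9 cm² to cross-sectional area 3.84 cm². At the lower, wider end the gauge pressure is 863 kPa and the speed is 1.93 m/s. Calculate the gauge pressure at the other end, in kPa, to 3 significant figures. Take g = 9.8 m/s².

Mass conservation (A₁v₁ = A₂v₂) gives v₂ = 1.93 × 65.9/3.84 = 33.1 m/s.
Bernoulli: P₁ + ½ρv₁² + ρg h₁ = P₂ + ½ρv₂² + ρg h₂, so P₂ = P₁ + ½ρ(v₁² − v₂²) − ρg(h₂ − h₁).
P₂ = 863000 + ½·786·(1.93² − 33.1²) − 786·9.8·(+7.64) = 863000 + (-430000) − (58800) = 374000 Pa.

P₂ ≈ 374 kPa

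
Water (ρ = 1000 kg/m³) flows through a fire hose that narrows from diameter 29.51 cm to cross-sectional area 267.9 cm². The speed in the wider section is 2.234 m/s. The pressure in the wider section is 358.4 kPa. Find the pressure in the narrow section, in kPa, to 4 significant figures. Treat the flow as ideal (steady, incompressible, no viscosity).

P₂ ≈ 344.6 kPa

The volume flow rate is constant, so v₂ = (A₁/A₂)v₁ = (684.0/267.9)·2.234 = 5.703 m/s.
Bernoulli (h₁ = h₂): P₁ − P₂ = ½ρ(v₂² − v₁²).
P₂ = P₁ − ½ρ(v₂² − v₁²) = 358400 − ½·1000·(5.703² − 2.234²) = 358400 − 13770 = 344600 Pa.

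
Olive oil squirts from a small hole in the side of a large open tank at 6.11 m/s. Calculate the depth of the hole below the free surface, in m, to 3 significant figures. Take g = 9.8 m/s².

For a small hole in a large open tank, ½v² = gh, giving h = v²/(2g).
h = 6.11²/(2·9.8) = 37.3/19.60 = 1.90 m.

h ≈ 1.90 m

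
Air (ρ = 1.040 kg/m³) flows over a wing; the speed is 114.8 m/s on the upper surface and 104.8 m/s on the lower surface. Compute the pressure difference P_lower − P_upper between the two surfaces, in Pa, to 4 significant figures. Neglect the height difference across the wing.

ΔP ≈ 1142 Pa

The pressure is lower where the speed is higher: ΔP = ½ρ(v_up² − v_low²).
ΔP = ½·1.040·(114.8² − 104.8²) = 1142 Pa.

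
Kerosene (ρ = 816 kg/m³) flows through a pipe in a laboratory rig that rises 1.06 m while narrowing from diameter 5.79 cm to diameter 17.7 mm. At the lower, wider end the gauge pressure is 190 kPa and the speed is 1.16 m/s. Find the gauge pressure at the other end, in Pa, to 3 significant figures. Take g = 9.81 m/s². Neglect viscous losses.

P₂ ≈ 119000 Pa

The volume flow rate is constant, so v₂ = (A₁/A₂)v₁ = (26.3/2.46)·1.16 = 12.4 m/s.
Bernoulli: P₁ + ½ρv₁² + ρg h₁ = P₂ + ½ρv₂² + ρg h₂, so P₂ = P₁ + ½ρ(v₁² − v₂²) − ρg(h₂ − h₁).
P₂ = 190000 + ½·816·(1.16² − 12.4²) − 816·9.81·(+1.06) = 190000 + (-62300) − (8490) = 119000 Pa.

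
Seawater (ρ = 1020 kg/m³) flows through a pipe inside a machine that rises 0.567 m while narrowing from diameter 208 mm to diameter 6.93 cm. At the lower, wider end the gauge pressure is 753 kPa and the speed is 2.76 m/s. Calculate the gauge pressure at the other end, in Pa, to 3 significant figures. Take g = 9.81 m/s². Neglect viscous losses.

Continuity gives A₁v₁ = A₂v₂, so v₂ = (340 cm²)/(37.7 cm²) × 2.76 m/s = 24.9 m/s.
Applying Bernoulli between the two ends and solving for P₂: P₂ = P₁ + ½ρ(v₁² − v₂²) − ρgΔh.
P₂ = 753000 + ½·1020·(2.76² − 24.9²) − 1020·9.81·(+0.567) = 753000 + (-311000) − (5670) = 436000 Pa.

P₂ ≈ 436000 Pa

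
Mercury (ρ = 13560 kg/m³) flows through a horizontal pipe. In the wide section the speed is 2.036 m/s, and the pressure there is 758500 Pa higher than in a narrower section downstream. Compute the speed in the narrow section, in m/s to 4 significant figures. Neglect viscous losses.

v₂ = 10.77 m/s

With h₁ = h₂, rearranging Bernoulli gives v₂ = √(v₁² + 2ΔP/ρ).
v₂ = √(2.036² + 2·758500/13560) = √(4.145 + 111.9) = 10.77 m/s.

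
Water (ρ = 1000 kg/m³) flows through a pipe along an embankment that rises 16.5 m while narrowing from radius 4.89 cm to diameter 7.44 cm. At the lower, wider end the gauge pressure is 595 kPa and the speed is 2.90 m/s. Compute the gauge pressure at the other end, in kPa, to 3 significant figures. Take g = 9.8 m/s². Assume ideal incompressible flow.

Mass conservation (A₁v₁ = A₂v₂) gives v₂ = 2.90 × 75.1/43.5 = 5.01 m/s.
Energy conservation along the streamline gives P₂ = P₁ − ½ρ(v₂² − v₁²) − ρg(h₂ − h₁).
P₂ = 595000 + ½·1000·(2.90² − 5.01²) − 1000·9.8·(+16.5) = 595000 + (-8350) − (162000) = 425000 Pa.

P₂ ≈ 425 kPa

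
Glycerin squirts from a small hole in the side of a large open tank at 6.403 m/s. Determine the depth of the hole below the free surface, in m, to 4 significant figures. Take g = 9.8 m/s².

2.092 m

Inverting v = √(2gh) gives h = v² / 2g.
h = 6.403²/(2·9.8) = 41.00/19.60 = 2.092 m.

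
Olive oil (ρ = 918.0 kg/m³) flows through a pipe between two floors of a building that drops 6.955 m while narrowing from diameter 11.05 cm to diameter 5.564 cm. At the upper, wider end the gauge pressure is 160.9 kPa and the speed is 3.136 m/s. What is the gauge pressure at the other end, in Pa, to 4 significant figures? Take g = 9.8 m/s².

Mass conservation (A₁v₁ = A₂v₂) gives v₂ = 3.136 × 95.90/24.31 = 12.37 m/s.
Energy conservation along the streamline gives P₂ = P₁ − ½ρ(v₂² − v₁²) − ρg(h₂ − h₁).
P₂ = 160900 + ½·918.0·(3.136² − 12.37²) − 918.0·9.8·(−6.955) = 160900 + (-65710) − (-62570) = 157800 Pa.

P₂ = 157800 Pa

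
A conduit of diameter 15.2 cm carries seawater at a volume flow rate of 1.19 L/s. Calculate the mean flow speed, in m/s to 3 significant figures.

Q = 1.19 L/s = 0.00119 m³/s.
v = Q/A = 0.00119 / 0.0181 = 0.0656 m/s.

0.0656 m/s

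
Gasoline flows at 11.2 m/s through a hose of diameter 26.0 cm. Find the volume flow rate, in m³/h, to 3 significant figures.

Q ≈ 2140 m³/h

Q = A·v = 0.0531 m² × 11.2 m/s = 0.595 m³/s.
Converting: 0.595 m³/s × 3600 = 2140 m³/h.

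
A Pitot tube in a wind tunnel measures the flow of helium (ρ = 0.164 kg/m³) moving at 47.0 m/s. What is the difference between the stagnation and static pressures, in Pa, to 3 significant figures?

At the stagnation point the flow is brought to rest, so Bernoulli gives P_stag − P_static = ½ρv².
ΔP = ½·0.164·47.0² = 181 Pa.

ΔP ≈ 181 Pa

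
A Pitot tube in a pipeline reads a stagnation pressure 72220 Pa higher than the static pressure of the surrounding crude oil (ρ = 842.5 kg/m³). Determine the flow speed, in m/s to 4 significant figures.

Bernoulli between the free stream and the stagnation point: ½ρv² = P_stag − P_static.
v = √(2ΔP/ρ) = √(2·72220/842.5) = 13.09 m/s.

v = 13.09 m/s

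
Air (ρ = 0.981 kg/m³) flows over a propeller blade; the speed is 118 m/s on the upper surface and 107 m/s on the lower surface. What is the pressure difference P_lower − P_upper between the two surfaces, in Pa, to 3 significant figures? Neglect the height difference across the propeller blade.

Bernoulli (same height): P_lower − P_upper = ½ρ(v_upper² − v_lower²).
ΔP = ½·0.981·(118² − 107²) = 1210 Pa.

ΔP = 1210 Pa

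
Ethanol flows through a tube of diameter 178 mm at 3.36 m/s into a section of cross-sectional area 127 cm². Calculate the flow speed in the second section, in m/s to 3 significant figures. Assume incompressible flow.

6.58 m/s

Mass conservation (A₁v₁ = A₂v₂) gives v₂ = 3.36 × 249/127 = 6.58 m/s.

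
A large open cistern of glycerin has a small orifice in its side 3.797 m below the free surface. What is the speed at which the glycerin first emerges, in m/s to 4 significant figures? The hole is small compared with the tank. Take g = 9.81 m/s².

The surface is effectively still and both ends are open, so ½v² = gh and v = √(2·9.81·3.797) = 8.631 m/s.

v = 8.631 m/s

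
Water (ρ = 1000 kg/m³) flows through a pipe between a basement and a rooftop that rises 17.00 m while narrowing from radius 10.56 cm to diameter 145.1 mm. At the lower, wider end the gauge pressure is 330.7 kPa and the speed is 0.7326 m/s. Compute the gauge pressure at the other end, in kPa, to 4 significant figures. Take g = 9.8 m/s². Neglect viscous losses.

P₂ = 163.2 kPa

The volume flow rate is constant, so v₂ = (A₁/A₂)v₁ = (350.3/165.4)·0.7326 = 1.552 m/s.
Applying Bernoulli between the two ends and solving for P₂: P₂ = P₁ + ½ρ(v₁² − v₂²) − ρgΔh.
P₂ = 330700 + ½·1000·(0.7326² − 1.552²) − 1000·9.8·(+17.00) = 330700 + (-936.2) − (166600) = 163200 Pa.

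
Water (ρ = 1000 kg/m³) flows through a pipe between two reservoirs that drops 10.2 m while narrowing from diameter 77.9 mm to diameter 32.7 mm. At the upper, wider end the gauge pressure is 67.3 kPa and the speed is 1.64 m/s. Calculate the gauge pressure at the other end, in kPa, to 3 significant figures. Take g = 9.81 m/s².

The volume flow rate is constant, so v₂ = (A₁/A₂)v₁ = (47.7/8.40)·1.64 = 9.31 m/s.
Applying Bernoulli between the two ends and solving for P₂: P₂ = P₁ + ½ρ(v₁² − v₂²) − ρgΔh.
P₂ = 67300 + ½·1000·(1.64² − 9.31²) − 1000·9.81·(−10.2) = 67300 + (-42000) − (-100000) = 125000 Pa.

125 kPa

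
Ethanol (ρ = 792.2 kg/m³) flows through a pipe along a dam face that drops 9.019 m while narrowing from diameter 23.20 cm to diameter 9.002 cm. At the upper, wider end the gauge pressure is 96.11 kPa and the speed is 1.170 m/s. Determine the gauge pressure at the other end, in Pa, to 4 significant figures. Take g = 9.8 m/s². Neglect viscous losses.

142800 Pa

Continuity gives A₁v₁ = A₂v₂, so v₂ = (422.7 cm²)/(63.65 cm²) × 1.170 m/s = 7.771 m/s.
Energy conservation along the streamline gives P₂ = P₁ − ½ρ(v₂² − v₁²) − ρg(h₂ − h₁).
P₂ = 96110 + ½·792.2·(1.170² − 7.771²) − 792.2·9.8·(−9.019) = 96110 + (-23380) − (-70020) = 142800 Pa.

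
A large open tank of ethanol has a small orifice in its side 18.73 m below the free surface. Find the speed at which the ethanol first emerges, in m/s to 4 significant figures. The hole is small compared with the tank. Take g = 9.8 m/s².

v ≈ 19.16 m/s

The surface is effectively still and both ends are open, so ½v² = gh and v = √(2·9.8·18.73) = 19.16 m/s.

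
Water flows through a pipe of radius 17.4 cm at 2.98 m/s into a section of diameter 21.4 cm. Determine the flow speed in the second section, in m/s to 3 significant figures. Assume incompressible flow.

v₂ = 7.88 m/s

Mass conservation (A₁v₁ = A₂v₂) gives v₂ = 2.98 × 951/360 = 7.88 m/s.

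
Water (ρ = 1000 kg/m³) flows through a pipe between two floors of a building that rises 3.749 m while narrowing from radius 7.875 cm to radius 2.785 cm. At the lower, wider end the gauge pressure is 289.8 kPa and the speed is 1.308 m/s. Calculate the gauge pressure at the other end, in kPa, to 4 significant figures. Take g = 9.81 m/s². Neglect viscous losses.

P₂ = 199.2 kPa

Continuity gives A₁v₁ = A₂v₂, so v₂ = (194.8 cm²)/(24.37 cm²) × 1.308 m/s = 10.46 m/s.
Applying Bernoulli between the two ends and solving for P₂: P₂ = P₁ + ½ρ(v₁² − v₂²) − ρgΔh.
P₂ = 289800 + ½·1000·(1.308² − 10.46²) − 1000·9.81·(+3.749) = 289800 + (-53830) − (36780) = 199200 Pa.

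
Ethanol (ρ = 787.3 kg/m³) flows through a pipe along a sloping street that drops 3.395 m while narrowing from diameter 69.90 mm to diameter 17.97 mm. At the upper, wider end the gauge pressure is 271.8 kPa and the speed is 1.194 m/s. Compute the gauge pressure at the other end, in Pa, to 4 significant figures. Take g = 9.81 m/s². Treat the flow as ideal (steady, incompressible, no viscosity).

Mass conservation (A₁v₁ = A₂v₂) gives v₂ = 1.194 × 38.37/2.536 = 18.07 m/s.
Bernoulli: P₁ + ½ρv₁² + ρg h₁ = P₂ + ½ρv₂² + ρg h₂, so P₂ = P₁ + ½ρ(v₁² − v₂²) − ρg(h₂ − h₁).
P₂ = 271800 + ½·787.3·(1.194² − 18.07²) − 787.3·9.81·(−3.395) = 271800 + (-127900) − (-26220) = 170100 Pa.

P₂ = 170100 Pa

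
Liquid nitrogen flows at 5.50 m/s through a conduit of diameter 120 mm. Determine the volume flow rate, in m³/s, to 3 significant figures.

Q = 0.0622 m³/s

Q = A·v = 0.0113 m² × 5.50 m/s = 0.0622 m³/s.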